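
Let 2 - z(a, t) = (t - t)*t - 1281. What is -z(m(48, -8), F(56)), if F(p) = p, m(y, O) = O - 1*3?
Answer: -1283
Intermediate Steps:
m(y, O) = -3 + O (m(y, O) = O - 3 = -3 + O)
z(a, t) = 1283 (z(a, t) = 2 - ((t - t)*t - 1281) = 2 - (0*t - 1281) = 2 - (0 - 1281) = 2 - 1*(-1281) = 2 + 1281 = 1283)
-z(m(48, -8), F(56)) = -1*1283 = -1283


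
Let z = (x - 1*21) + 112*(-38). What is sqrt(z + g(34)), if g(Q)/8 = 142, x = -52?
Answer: I*sqrt(3193) ≈ 56.507*I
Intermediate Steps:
g(Q) = 1136 (g(Q) = 8*142 = 1136)
z = -4329 (z = (-52 - 1*21) + 112*(-38) = (-52 - 21) - 4256 = -73 - 4256 = -4329)
sqrt(z + g(34)) = sqrt(-4329 + 1136) = sqrt(-3193) = I*sqrt(3193)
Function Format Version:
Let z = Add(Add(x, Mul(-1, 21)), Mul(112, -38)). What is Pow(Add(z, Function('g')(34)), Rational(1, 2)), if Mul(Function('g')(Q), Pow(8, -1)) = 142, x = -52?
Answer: Mul(I, Pow(3193, Rational(1, 2))) ≈ Mul(56.507, I)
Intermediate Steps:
Function('g')(Q) = 1136 (Function('g')(Q) = Mul(8, 142) = 1136)
z = -4329 (z = Add(Add(-52, Mul(-1, 21)), Mul(112, -38)) = Add(Add(-52, -21), -4256) = Add(-73, -4256) = -4329)
Pow(Add(z, Function('g')(34)), Rational(1, 2)) = Pow(Add(-4329, 1136), Rational(1, 2)) = Pow(-3193, Rational(1, 2)) = Mul(I, Pow(3193, Rational(1, 2)))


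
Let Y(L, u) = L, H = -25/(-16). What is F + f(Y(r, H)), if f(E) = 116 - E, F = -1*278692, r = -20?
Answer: -278556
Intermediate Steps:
H = 25/16 (H = -25*(-1/16) = 25/16 ≈ 1.5625)
F = -278692
F + f(Y(r, H)) = -278692 + (116 - 1*(-20)) = -278692 + (116 + 20) = -278692 + 136 = -278556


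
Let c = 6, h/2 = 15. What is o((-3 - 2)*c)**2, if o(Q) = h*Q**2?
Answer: 729000000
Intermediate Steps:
h = 30 (h = 2*15 = 30)
o(Q) = 30*Q**2
o((-3 - 2)*c)**2 = (30*((-3 - 2)*6)**2)**2 = (30*(-5*6)**2)**2 = (30*(-30)**2)**2 = (30*900)**2 = 27000**2 = 729000000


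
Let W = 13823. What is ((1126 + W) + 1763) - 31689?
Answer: -14977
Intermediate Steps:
((1126 + W) + 1763) - 31689 = ((1126 + 13823) + 1763) - 31689 = (14949 + 1763) - 31689 = 16712 - 31689 = -14977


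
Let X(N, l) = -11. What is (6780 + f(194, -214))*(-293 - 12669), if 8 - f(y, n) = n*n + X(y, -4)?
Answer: 505479114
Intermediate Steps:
f(y, n) = 19 - n² (f(y, n) = 8 - (n*n - 11) = 8 - (n² - 11) = 8 - (-11 + n²) = 8 + (11 - n²) = 19 - n²)
(6780 + f(194, -214))*(-293 - 12669) = (6780 + (19 - 1*(-214)²))*(-293 - 12669) = (6780 + (19 - 1*45796))*(-12962) = (6780 + (19 - 45796))*(-12962) = (6780 - 45777)*(-12962) = -38997*(-12962) = 505479114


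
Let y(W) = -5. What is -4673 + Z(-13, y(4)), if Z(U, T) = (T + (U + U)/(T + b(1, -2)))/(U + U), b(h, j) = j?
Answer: -850477/182 ≈ -4673.0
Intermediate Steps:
Z(U, T) = (T + 2*U/(-2 + T))/(2*U) (Z(U, T) = (T + (U + U)/(T - 2))/(U + U) = (T + (2*U)/(-2 + T))/((2*U)) = (T + 2*U/(-2 + T))*(1/(2*U)) = (T + 2*U/(-2 + T))/(2*U))
-4673 + Z(-13, y(4)) = -4673 + (-13 + (½)*(-5)² - 1*(-5))/((-13)*(-2 - 5)) = -4673 - 1/13*(-13 + (½)*25 + 5)/(-7) = -4673 - 1/13*(-⅐)*(-13 + 25/2 + 5) = -4673 - 1/13*(-⅐)*9/2 = -4673 + 9/182 = -850477/182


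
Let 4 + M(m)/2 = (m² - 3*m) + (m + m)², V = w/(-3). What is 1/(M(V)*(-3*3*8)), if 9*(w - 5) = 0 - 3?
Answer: -9/16544 ≈ -0.00054400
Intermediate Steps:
w = 14/3 (w = 5 + (0 - 3)/9 = 5 + (⅑)*(-3) = 5 - ⅓ = 14/3 ≈ 4.6667)
V = -14/9 (V = (14/3)/(-3) = (14/3)*(-⅓) = -14/9 ≈ -1.5556)
M(m) = -8 - 6*m + 10*m² (M(m) = -8 + 2*((m² - 3*m) + (m + m)²) = -8 + 2*((m² - 3*m) + (2*m)²) = -8 + 2*((m² - 3*m) + 4*m²) = -8 + 2*(-3*m + 5*m²) = -8 + (-6*m + 10*m²) = -8 - 6*m + 10*m²)
1/(M(V)*(-3*3*8)) = 1/((-8 - 6*(-14/9) + 10*(-14/9)²)*(-3*3*8)) = 1/((-8 + 28/3 + 10*(196/81))*(-9*8)) = 1/((-8 + 28/3 + 1960/81)*(-72)) = 1/((2068/81)*(-72)) = 1/(-16544/9) = -9/16544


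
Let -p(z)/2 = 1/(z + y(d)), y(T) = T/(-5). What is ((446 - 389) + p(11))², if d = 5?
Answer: 80656/25 ≈ 3226.2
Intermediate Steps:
y(T) = -T/5 (y(T) = T*(-⅕) = -T/5)
p(z) = -2/(-1 + z) (p(z) = -2/(z - ⅕*5) = -2/(z - 1) = -2/(-1 + z))
((446 - 389) + p(11))² = ((446 - 389) - 2/(-1 + 11))² = (57 - 2/10)² = (57 - 2*⅒)² = (57 - ⅕)² = (284/5)² = 80656/25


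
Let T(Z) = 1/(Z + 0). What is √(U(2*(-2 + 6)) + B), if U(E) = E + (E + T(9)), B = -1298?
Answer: I*√11537/3 ≈ 35.803*I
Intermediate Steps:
T(Z) = 1/Z
U(E) = ⅑ + 2*E (U(E) = E + (E + 1/9) = E + (E + ⅑) = E + (⅑ + E) = ⅑ + 2*E)
√(U(2*(-2 + 6)) + B) = √((⅑ + 2*(2*(-2 + 6))) - 1298) = √((⅑ + 2*(2*4)) - 1298) = √((⅑ + 2*8) - 1298) = √((⅑ + 16) - 1298) = √(145/9 - 1298) = √(-11537/9) = I*√11537/3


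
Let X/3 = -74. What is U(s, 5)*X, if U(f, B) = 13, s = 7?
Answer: -2886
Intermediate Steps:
X = -222 (X = 3*(-74) = -222)
U(s, 5)*X = 13*(-222) = -2886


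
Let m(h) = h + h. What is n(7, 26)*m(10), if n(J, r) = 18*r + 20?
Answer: 9760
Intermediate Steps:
n(J, r) = 20 + 18*r
m(h) = 2*h
n(7, 26)*m(10) = (20 + 18*26)*(2*10) = (20 + 468)*20 = 488*20 = 9760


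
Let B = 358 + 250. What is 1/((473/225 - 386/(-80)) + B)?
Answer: 1800/1106869 ≈ 0.0016262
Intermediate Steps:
B = 608
1/((473/225 - 386/(-80)) + B) = 1/((473/225 - 386/(-80)) + 608) = 1/((473*(1/225) - 386*(-1/80)) + 608) = 1/((473/225 + 193/40) + 608) = 1/(12469/1800 + 608) = 1/(1106869/1800) = 1800/1106869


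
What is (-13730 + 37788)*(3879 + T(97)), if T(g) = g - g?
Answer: 93320982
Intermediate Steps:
T(g) = 0
(-13730 + 37788)*(3879 + T(97)) = (-13730 + 37788)*(3879 + 0) = 24058*3879 = 93320982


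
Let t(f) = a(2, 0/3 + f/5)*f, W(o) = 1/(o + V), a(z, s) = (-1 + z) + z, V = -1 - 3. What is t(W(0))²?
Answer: 9/16 ≈ 0.56250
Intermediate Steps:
V = -4
a(z, s) = -1 + 2*z
W(o) = 1/(-4 + o) (W(o) = 1/(o - 4) = 1/(-4 + o))
t(f) = 3*f (t(f) = (-1 + 2*2)*f = (-1 + 4)*f = 3*f)
t(W(0))² = (3/(-4 + 0))² = (3/(-4))² = (3*(-¼))² = (-¾)² = 9/16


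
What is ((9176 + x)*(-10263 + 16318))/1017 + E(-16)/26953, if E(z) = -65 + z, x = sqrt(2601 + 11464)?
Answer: 1497526925663/27411201 + 6055*sqrt(14065)/1017 ≈ 55338.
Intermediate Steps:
x = sqrt(14065) ≈ 118.60
((9176 + x)*(-10263 + 16318))/1017 + E(-16)/26953 = ((9176 + sqrt(14065))*(-10263 + 16318))/1017 + (-65 - 16)/26953 = ((9176 + sqrt(14065))*6055)*(1/1017) - 81*1/26953 = (55560680 + 6055*sqrt(14065))*(1/1017) - 81/26953 = (55560680/1017 + 6055*sqrt(14065)/1017) - 81/26953 = 1497526925663/27411201 + 6055*sqrt(14065)/1017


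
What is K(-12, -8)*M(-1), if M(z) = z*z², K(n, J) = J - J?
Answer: 0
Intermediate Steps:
K(n, J) = 0
M(z) = z³
K(-12, -8)*M(-1) = 0*(-1)³ = 0*(-1) = 0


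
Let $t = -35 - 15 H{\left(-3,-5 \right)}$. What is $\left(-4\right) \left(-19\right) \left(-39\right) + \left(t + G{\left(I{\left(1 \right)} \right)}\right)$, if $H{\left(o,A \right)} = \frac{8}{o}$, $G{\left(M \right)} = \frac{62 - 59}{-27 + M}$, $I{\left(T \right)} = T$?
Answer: $- \frac{76937}{26} \approx -2959.1$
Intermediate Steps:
$G{\left(M \right)} = \frac{3}{-27 + M}$
$t = 5$ ($t = -35 - 15 \frac{8}{-3} = -35 - 15 \cdot 8 \left(- \frac{1}{3}\right) = -35 - -40 = -35 + 40 = 5$)
$\left(-4\right) \left(-19\right) \left(-39\right) + \left(t + G{\left(I{\left(1 \right)} \right)}\right) = \left(-4\right) \left(-19\right) \left(-39\right) + \left(5 + \frac{3}{-27 + 1}\right) = 76 \left(-39\right) + \left(5 + \frac{3}{-26}\right) = -2964 + \left(5 + 3 \left(- \frac{1}{26}\right)\right) = -2964 + \left(5 - \frac{3}{26}\right) = -2964 + \frac{127}{26} = - \frac{76937}{26}$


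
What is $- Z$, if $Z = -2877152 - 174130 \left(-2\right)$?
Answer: $2528892$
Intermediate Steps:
$Z = -2528892$ ($Z = -2877152 - -348260 = -2877152 + 348260 = -2528892$)
$- Z = \left(-1\right) \left(-2528892\right) = 2528892$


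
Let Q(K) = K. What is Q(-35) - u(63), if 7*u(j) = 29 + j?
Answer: -337/7 ≈ -48.143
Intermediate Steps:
u(j) = 29/7 + j/7 (u(j) = (29 + j)/7 = 29/7 + j/7)
Q(-35) - u(63) = -35 - (29/7 + (⅐)*63) = -35 - (29/7 + 9) = -35 - 1*92/7 = -35 - 92/7 = -337/7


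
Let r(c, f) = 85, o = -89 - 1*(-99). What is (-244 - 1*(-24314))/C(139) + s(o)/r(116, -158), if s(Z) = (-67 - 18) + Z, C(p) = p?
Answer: 407105/2363 ≈ 172.28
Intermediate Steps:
o = 10 (o = -89 + 99 = 10)
s(Z) = -85 + Z
(-244 - 1*(-24314))/C(139) + s(o)/r(116, -158) = (-244 - 1*(-24314))/139 + (-85 + 10)/85 = (-244 + 24314)*(1/139) - 75*1/85 = 24070*(1/139) - 15/17 = 24070/139 - 15/17 = 407105/2363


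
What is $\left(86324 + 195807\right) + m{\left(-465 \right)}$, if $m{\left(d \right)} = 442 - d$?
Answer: $283038$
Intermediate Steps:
$\left(86324 + 195807\right) + m{\left(-465 \right)} = \left(86324 + 195807\right) + \left(442 - -465\right) = 282131 + \left(442 + 465\right) = 282131 + 907 = 283038$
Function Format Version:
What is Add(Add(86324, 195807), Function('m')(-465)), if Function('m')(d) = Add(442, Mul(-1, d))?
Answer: 283038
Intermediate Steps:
Add(Add(86324, 195807), Function('m')(-465)) = Add(Add(86324, 195807), Add(442, Mul(-1, -465))) = Add(282131, Add(442, 465)) = Add(282131, 907) = 283038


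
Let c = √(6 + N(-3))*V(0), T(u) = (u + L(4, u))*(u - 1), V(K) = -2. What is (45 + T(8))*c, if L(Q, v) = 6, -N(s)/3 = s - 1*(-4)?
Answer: -286*√3 ≈ -495.37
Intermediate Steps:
N(s) = -12 - 3*s (N(s) = -3*(s - 1*(-4)) = -3*(s + 4) = -3*(4 + s) = -12 - 3*s)
T(u) = (-1 + u)*(6 + u) (T(u) = (u + 6)*(u - 1) = (6 + u)*(-1 + u) = (-1 + u)*(6 + u))
c = -2*√3 (c = √(6 + (-12 - 3*(-3)))*(-2) = √(6 + (-12 + 9))*(-2) = √(6 - 3)*(-2) = √3*(-2) = -2*√3 ≈ -3.4641)
(45 + T(8))*c = (45 + (-6 + 8² + 5*8))*(-2*√3) = (45 + (-6 + 64 + 40))*(-2*√3) = (45 + 98)*(-2*√3) = 143*(-2*√3) = -286*√3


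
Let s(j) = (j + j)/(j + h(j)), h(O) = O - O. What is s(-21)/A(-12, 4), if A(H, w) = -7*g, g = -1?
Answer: 2/7 ≈ 0.28571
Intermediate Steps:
A(H, w) = 7 (A(H, w) = -7*(-1) = 7)
h(O) = 0
s(j) = 2 (s(j) = (j + j)/(j + 0) = (2*j)/j = 2)
s(-21)/A(-12, 4) = 2/7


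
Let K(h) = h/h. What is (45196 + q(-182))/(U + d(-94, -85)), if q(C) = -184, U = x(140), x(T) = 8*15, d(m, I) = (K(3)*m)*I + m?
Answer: 3751/668 ≈ 5.6153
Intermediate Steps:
K(h) = 1
d(m, I) = m + I*m (d(m, I) = (1*m)*I + m = m*I + m = I*m + m = m + I*m)
x(T) = 120
U = 120
(45196 + q(-182))/(U + d(-94, -85)) = (45196 - 184)/(120 - 94*(1 - 85)) = 45012/(120 - 94*(-84)) = 45012/(120 + 7896) = 45012/8016 = 45012*(1/8016) = 3751/668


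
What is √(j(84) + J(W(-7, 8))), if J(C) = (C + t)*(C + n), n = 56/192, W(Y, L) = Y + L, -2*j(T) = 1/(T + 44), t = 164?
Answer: √54559/16 ≈ 14.599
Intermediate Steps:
j(T) = -1/(2*(44 + T)) (j(T) = -1/(2*(T + 44)) = -1/(2*(44 + T)))
W(Y, L) = L + Y
n = 7/24 (n = 56*(1/192) = 7/24 ≈ 0.29167)
J(C) = (164 + C)*(7/24 + C) (J(C) = (C + 164)*(C + 7/24) = (164 + C)*(7/24 + C))
√(j(84) + J(W(-7, 8))) = √(-1/(88 + 2*84) + (287/6 + (8 - 7)² + 3943*(8 - 7)/24)) = √(-1/(88 + 168) + (287/6 + 1² + (3943/24)*1)) = √(-1/256 + (287/6 + 1 + 3943/24)) = √(-1*1/256 + 1705/8) = √(-1/256 + 1705/8) = √(54559/256) = √54559/16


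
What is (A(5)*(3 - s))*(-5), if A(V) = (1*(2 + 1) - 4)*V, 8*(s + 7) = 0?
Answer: 250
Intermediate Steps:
s = -7 (s = -7 + (⅛)*0 = -7 + 0 = -7)
A(V) = -V (A(V) = (1*3 - 4)*V = (3 - 4)*V = -V)
(A(5)*(3 - s))*(-5) = ((-1*5)*(3 - 1*(-7)))*(-5) = -5*(3 + 7)*(-5) = -5*10*(-5) = -50*(-5) = 250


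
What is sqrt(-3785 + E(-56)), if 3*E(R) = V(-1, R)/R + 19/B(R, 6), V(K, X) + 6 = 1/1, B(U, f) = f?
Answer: I*sqrt(26699302)/84 ≈ 61.514*I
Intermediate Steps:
V(K, X) = -5 (V(K, X) = -6 + 1/1 = -6 + 1 = -5)
E(R) = 19/18 - 5/(3*R) (E(R) = (-5/R + 19/6)/3 = (19/6 - 5/R)/3 = 19/18 - 5/(3*R))
sqrt(-3785 + E(-56)) = sqrt(-3785 + (1/18)*(-30 + 19*(-56))/(-56)) = sqrt(-3785 + (1/18)*(-1/56)*(-30 - 1064)) = sqrt(-3785 + (1/18)*(-1/56)*(-1094)) = sqrt(-3785 + 547/504) = sqrt(-1907093/504) = I*sqrt(26699302)/84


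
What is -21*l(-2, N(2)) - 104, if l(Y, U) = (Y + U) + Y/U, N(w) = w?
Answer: -83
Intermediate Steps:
l(Y, U) = U + Y + Y/U (l(Y, U) = (U + Y) + Y/U = U + Y + Y/U)
-21*l(-2, N(2)) - 104 = -21*(2 - 2 - 2/2) - 104 = -21*(2 - 2 - 2*½) - 104 = -21*(2 - 2 - 1) - 104 = -21*(-1) - 104 = 21 - 104 = -83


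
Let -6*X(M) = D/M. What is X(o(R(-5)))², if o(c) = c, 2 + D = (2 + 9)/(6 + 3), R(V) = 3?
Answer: 49/26244 ≈ 0.0018671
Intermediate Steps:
D = -7/9 (D = -2 + (2 + 9)/(6 + 3) = -2 + 11/9 = -7/9 ≈ -0.77778)
X(M) = 7/(54*M) (X(M) = -(-7)/(54*M) = 7/(54*M))
X(o(R(-5)))² = ((7/54)/3)² = ((7/54)*(⅓))² = (7/162)² = 49/26244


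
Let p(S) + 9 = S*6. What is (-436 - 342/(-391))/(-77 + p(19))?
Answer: -85067/5474 ≈ -15.540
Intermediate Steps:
p(S) = -9 + 6*S (p(S) = -9 + S*6 = -9 + 6*S)
(-436 - 342/(-391))/(-77 + p(19)) = (-436 - 342/(-391))/(-77 + (-9 + 6*19)) = (-436 - 342*(-1/391))/(-77 + (-9 + 114)) = (-436 + 342/391)/(-77 + 105) = -170134/391/28 = -170134/391*1/28 = -85067/5474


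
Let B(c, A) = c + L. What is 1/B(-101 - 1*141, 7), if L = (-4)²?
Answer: -1/226 ≈ -0.0044248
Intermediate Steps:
L = 16
B(c, A) = 16 + c (B(c, A) = c + 16 = 16 + c)
1/B(-101 - 1*141, 7) = 1/(16 + (-101 - 1*141)) = 1/(16 + (-101 - 141)) = 1/(16 - 242) = 1/(-226) = -1/226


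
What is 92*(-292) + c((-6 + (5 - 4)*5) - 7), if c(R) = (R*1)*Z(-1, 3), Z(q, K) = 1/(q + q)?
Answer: -26860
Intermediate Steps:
Z(q, K) = 1/(2*q)
c(R) = -R/2 (c(R) = (R*1)*((1/2)/(-1)) = R*((1/2)*(-1)) = R*(-1/2) = -R/2)
92*(-292) + c((-6 + (5 - 4)*5) - 7) = 92*(-292) - ((-6 + (5 - 4)*5) - 7)/2 = -26864 - ((-6 + 1*5) - 7)/2 = -26864 - ((-6 + 5) - 7)/2 = -26864 - (-1 - 7)/2 = -26864 - 1/2*(-8) = -26864 + 4 = -26860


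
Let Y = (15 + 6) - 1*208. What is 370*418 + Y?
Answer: 154473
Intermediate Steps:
Y = -187 (Y = 21 - 208 = -187)
370*418 + Y = 370*418 - 187 = 154660 - 187 = 154473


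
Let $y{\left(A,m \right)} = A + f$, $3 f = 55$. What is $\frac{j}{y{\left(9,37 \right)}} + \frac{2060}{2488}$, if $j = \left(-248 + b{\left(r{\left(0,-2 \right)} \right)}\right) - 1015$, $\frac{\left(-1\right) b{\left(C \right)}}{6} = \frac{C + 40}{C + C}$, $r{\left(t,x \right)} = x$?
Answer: $- \frac{1104083}{25502} \approx -43.294$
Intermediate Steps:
$b{\left(C \right)} = - \frac{3 \left(40 + C\right)}{C}$ ($b{\left(C \right)} = - 6 \frac{C + 40}{C + C} = - 6 \frac{40 + C}{2 C} = - \frac{3 \left(40 + C\right)}{C}$)
$j = -1206$ ($j = \left(-248 - \left(3 + \frac{120}{-2}\right)\right) - 1015 = \left(-248 - -57\right) - 1015 = \left(-248 + \left(-3 + 60\right)\right) - 1015 = \left(-248 + 57\right) - 1015 = -191 - 1015 = -1206$)
$f = \frac{55}{3}$ ($f = \frac{1}{3} \cdot 55 = \frac{55}{3} \approx 18.333$)
$y{\left(A,m \right)} = \frac{55}{3} + A$ ($y{\left(A,m \right)} = A + \frac{55}{3} = \frac{55}{3} + A$)
$\frac{j}{y{\left(9,37 \right)}} + \frac{2060}{2488} = - \frac{1206}{\frac{55}{3} + 9} + \frac{2060}{2488} = - \frac{1206}{\frac{82}{3}} + 2060 \cdot \frac{1}{2488} = \left(-1206\right) \frac{3}{82} + \frac{515}{622} = - \frac{1809}{41} + \frac{515}{622} = - \frac{1104083}{25502}$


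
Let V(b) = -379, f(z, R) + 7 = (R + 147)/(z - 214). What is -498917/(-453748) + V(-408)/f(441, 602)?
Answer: 9864097991/95287080 ≈ 103.52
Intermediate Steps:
f(z, R) = -7 + (147 + R)/(-214 + z) (f(z, R) = -7 + (R + 147)/(z - 214) = -7 + (147 + R)/(-214 + z))
-498917/(-453748) + V(-408)/f(441, 602) = -498917/(-453748) - 379*(-214 + 441)/(1645 + 602 - 7*441) = -498917*(-1/453748) - 379*227/(1645 + 602 - 3087) = 498917/453748 - 379/((1/227)*(-840)) = 498917/453748 - 379/(-840/227) = 498917/453748 - 379*(-227/840) = 498917/453748 + 86033/840 = 9864097991/95287080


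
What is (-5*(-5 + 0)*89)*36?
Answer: 80100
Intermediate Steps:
(-5*(-5 + 0)*89)*36 = (-5*(-5)*89)*36 = (25*89)*36 = 2225*36 = 80100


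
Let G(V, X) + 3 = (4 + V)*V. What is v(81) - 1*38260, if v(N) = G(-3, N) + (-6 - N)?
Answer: -38353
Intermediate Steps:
G(V, X) = -3 + V*(4 + V) (G(V, X) = -3 + (4 + V)*V = -3 + V*(4 + V))
v(N) = -12 - N (v(N) = (-3 + (-3)² + 4*(-3)) + (-6 - N) = (-3 + 9 - 12) + (-6 - N) = -6 + (-6 - N) = -12 - N)
v(81) - 1*38260 = (-12 - 1*81) - 1*38260 = (-12 - 81) - 38260 = -93 - 38260 = -38353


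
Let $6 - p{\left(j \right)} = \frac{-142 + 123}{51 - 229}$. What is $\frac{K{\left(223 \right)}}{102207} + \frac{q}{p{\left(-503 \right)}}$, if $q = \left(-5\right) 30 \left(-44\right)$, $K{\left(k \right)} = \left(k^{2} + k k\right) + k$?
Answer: $\frac{40059116323}{35738381} \approx 1120.9$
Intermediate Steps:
$p{\left(j \right)} = \frac{1049}{178}$ ($p{\left(j \right)} = 6 - \frac{-142 + 123}{51 - 229} = 6 - - \frac{19}{-178} = 6 - \left(-19\right) \left(- \frac{1}{178}\right) = 6 - \frac{19}{178} = \frac{1049}{178}$)
$K{\left(k \right)} = k + 2 k^{2}$ ($K{\left(k \right)} = \left(k^{2} + k^{2}\right) + k = 2 k^{2} + k = k + 2 k^{2}$)
$q = 6600$ ($q = \left(-150\right) \left(-44\right) = 6600$)
$\frac{K{\left(223 \right)}}{102207} + \frac{q}{p{\left(-503 \right)}} = \frac{223 \left(1 + 2 \cdot 223\right)}{102207} + \frac{6600}{\frac{1049}{178}} = 223 \left(1 + 446\right) \frac{1}{102207} + 6600 \cdot \frac{178}{1049} = 223 \cdot 447 \cdot \frac{1}{102207} + \frac{1174800}{1049} = 99681 \cdot \frac{1}{102207} + \frac{1174800}{1049} = \frac{33227}{34069} + \frac{1174800}{1049} = \frac{40059116323}{35738381}$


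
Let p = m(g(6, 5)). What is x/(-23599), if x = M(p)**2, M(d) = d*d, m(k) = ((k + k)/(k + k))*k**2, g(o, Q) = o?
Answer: -1679616/23599 ≈ -71.173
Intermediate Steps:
m(k) = k**2 (m(k) = ((2*k)/((2*k)))*k**2 = ((2*k)*(1/(2*k)))*k**2 = 1*k**2 = k**2)
p = 36 (p = 6**2 = 36)
M(d) = d**2
x = 1679616 (x = (36**2)**2 = 1296**2 = 1679616)
x/(-23599) = 1679616/(-23599) = 1679616*(-1/23599) = -1679616/23599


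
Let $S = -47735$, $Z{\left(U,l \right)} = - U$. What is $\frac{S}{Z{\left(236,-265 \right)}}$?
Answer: $\frac{47735}{236} \approx 202.27$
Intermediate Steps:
$\frac{S}{Z{\left(236,-265 \right)}} = - \frac{47735}{\left(-1\right) 236} = - \frac{47735}{-236} = \left(-47735\right) \left(- \frac{1}{236}\right) = \frac{47735}{236}$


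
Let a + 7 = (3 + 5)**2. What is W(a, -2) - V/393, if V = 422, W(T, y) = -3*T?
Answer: -67625/393 ≈ -172.07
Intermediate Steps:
a = 57 (a = -7 + (3 + 5)**2 = -7 + 8**2 = -7 + 64 = 57)
W(a, -2) - V/393 = -3*57 - 422/393 = -171 - 422/393 = -67625/393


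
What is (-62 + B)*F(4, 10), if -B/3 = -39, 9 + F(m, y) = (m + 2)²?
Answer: 1485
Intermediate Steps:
F(m, y) = -9 + (2 + m)² (F(m, y) = -9 + (m + 2)² = -9 + (2 + m)²)
B = 117 (B = -3*(-39) = 117)
(-62 + B)*F(4, 10) = (-62 + 117)*(-9 + (2 + 4)²) = 55*(-9 + 6²) = 55*(-9 + 36) = 55*27 = 1485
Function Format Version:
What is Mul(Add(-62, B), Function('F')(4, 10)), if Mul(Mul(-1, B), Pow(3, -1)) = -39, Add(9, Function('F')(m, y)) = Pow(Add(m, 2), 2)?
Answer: 1485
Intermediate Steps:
Function('F')(m, y) = Add(-9, Pow(Add(2, m), 2)) (Function('F')(m, y) = Add(-9, Pow(Add(m, 2), 2)) = Add(-9, Pow(Add(2, m), 2)))
B = 117 (B = Mul(-3, -39) = 117)
Mul(Add(-62, B), Function('F')(4, 10)) = Mul(Add(-62, 117), Add(-9, Pow(Add(2, 4), 2))) = Mul(55, Add(-9, Pow(6, 2))) = Mul(55, Add(-9, 36)) = Mul(55, 27) = 1485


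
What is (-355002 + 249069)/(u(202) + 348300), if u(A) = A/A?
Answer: -105933/348301 ≈ -0.30414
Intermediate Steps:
u(A) = 1
(-355002 + 249069)/(u(202) + 348300) = (-355002 + 249069)/(1 + 348300) = -105933/348301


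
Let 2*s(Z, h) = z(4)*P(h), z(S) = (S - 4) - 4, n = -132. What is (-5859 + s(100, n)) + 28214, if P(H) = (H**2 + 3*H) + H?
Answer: -11437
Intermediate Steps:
P(H) = H**2 + 4*H
z(S) = -8 + S (z(S) = (-4 + S) - 4 = -8 + S)
s(Z, h) = -2*h*(4 + h) (s(Z, h) = ((-8 + 4)*(h*(4 + h)))/2 = (-4*h*(4 + h))/2 = -2*h*(4 + h))
(-5859 + s(100, n)) + 28214 = (-5859 - 2*(-132)*(4 - 132)) + 28214 = (-5859 - 2*(-132)*(-128)) + 28214 = (-5859 - 33792) + 28214 = -39651 + 28214 = -11437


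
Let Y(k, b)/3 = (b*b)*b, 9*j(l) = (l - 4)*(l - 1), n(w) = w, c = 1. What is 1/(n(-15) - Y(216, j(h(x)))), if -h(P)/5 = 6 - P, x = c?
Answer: -243/428664709 ≈ -5.6688e-7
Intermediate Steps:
x = 1
h(P) = -30 + 5*P (h(P) = -5*(6 - P) = -30 + 5*P)
j(l) = (-1 + l)*(-4 + l)/9 (j(l) = ((l - 4)*(l - 1))/9 = ((-4 + l)*(-1 + l))/9 = ((-1 + l)*(-4 + l))/9 = (-1 + l)*(-4 + l)/9)
Y(k, b) = 3*b³ (Y(k, b) = 3*((b*b)*b) = 3*(b²*b) = 3*b³)
1/(n(-15) - Y(216, j(h(x)))) = 1/(-15 - 3*(4/9 - 5*(-30 + 5*1)/9 + (-30 + 5*1)²/9)³) = 1/(-15 - 3*(4/9 - 5*(-30 + 5)/9 + (-30 + 5)²/9)³) = 1/(-15 - 3*(4/9 - 5/9*(-25) + (⅑)*(-25)²)³) = 1/(-15 - 3*(4/9 + 125/9 + (⅑)*625)³) = 1/(-15 - 3*(4/9 + 125/9 + 625/9)³) = 1/(-15 - 3*(754/9)³) = 1/(-15 - 3*428661064/729) = 1/(-15 - 1*428661064/243) = 1/(-15 - 428661064/243) = 1/(-428664709/243) = -243/428664709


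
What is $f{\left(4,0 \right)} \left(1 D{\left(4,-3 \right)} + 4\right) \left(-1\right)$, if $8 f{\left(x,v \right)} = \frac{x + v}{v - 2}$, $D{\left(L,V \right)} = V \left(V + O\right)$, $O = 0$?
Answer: $\frac{13}{4} \approx 3.25$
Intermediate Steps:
$D{\left(L,V \right)} = V^{2}$ ($D{\left(L,V \right)} = V \left(V + 0\right) = V V = V^{2}$)
$f{\left(x,v \right)} = \frac{v + x}{8 \left(-2 + v\right)}$ ($f{\left(x,v \right)} = \frac{\left(x + v\right) \frac{1}{v - 2}}{8} = \frac{\left(v + x\right) \frac{1}{-2 + v}}{8} = \frac{\frac{1}{-2 + v} \left(v + x\right)}{8} = \frac{v + x}{8 \left(-2 + v\right)}$)
$f{\left(4,0 \right)} \left(1 D{\left(4,-3 \right)} + 4\right) \left(-1\right) = \frac{0 + 4}{8 \left(-2 + 0\right)} \left(1 \left(-3\right)^{2} + 4\right) \left(-1\right) = \frac{1}{8} \frac{1}{-2} \cdot 4 \left(1 \cdot 9 + 4\right) \left(-1\right) = \frac{1}{8} \left(- \frac{1}{2}\right) 4 \left(9 + 4\right) \left(-1\right) = \left(- \frac{1}{4}\right) 13 \left(-1\right) = \left(- \frac{13}{4}\right) \left(-1\right) = \frac{13}{4}$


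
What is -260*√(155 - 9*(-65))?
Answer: -520*√185 ≈ -7072.8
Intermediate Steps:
-260*√(155 - 9*(-65)) = -260*√(155 + 585) = -260*√740 = -260*2*√185 = -520*√185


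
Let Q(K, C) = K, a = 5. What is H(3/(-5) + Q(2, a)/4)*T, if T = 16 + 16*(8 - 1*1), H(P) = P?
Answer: -64/5 ≈ -12.800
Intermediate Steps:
T = 128 (T = 16 + 16*(8 - 1) = 16 + 16*7 = 16 + 112 = 128)
H(3/(-5) + Q(2, a)/4)*T = (3/(-5) + 2/4)*128 = (3*(-1/5) + 2*(1/4))*128 = (-3/5 + 1/2)*128 = -1/10*128 = -64/5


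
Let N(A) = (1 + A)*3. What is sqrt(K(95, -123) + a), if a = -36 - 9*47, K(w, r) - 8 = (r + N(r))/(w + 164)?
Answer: I*sqrt(30380182)/259 ≈ 21.281*I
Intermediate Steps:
N(A) = 3 + 3*A
K(w, r) = 8 + (3 + 4*r)/(164 + w) (K(w, r) = 8 + (r + (3 + 3*r))/(w + 164) = 8 + (3 + 4*r)/(164 + w))
a = -459 (a = -36 - 423 = -459)
sqrt(K(95, -123) + a) = sqrt((1315 + 4*(-123) + 8*95)/(164 + 95) - 459) = sqrt((1315 - 492 + 760)/259 - 459) = sqrt((1/259)*1583 - 459) = sqrt(1583/259 - 459) = sqrt(-117298/259) = I*sqrt(30380182)/259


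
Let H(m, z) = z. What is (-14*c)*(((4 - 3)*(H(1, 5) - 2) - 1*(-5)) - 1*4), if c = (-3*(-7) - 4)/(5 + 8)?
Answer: -952/13 ≈ -73.231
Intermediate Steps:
c = 17/13 (c = (21 - 4)/13 = 17*(1/13) = 17/13 ≈ 1.3077)
(-14*c)*(((4 - 3)*(H(1, 5) - 2) - 1*(-5)) - 1*4) = (-14*17/13)*(((4 - 3)*(5 - 2) - 1*(-5)) - 1*4) = -238*((1*3 + 5) - 4)/13 = -238*((3 + 5) - 4)/13 = -238*(8 - 4)/13 = -238/13*4 = -952/13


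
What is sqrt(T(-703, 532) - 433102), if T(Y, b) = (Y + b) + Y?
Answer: 2*I*sqrt(108494) ≈ 658.77*I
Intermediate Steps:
T(Y, b) = b + 2*Y
sqrt(T(-703, 532) - 433102) = sqrt((532 + 2*(-703)) - 433102) = sqrt((532 - 1406) - 433102) = sqrt(-874 - 433102) = sqrt(-433976) = 2*I*sqrt(108494)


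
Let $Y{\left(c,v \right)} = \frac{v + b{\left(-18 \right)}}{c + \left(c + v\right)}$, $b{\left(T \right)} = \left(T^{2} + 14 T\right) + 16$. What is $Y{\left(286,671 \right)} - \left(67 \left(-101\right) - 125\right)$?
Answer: $\frac{778865}{113} \approx 6892.6$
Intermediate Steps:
$b{\left(T \right)} = 16 + T^{2} + 14 T$
$Y{\left(c,v \right)} = \frac{88 + v}{v + 2 c}$ ($Y{\left(c,v \right)} = \frac{v + \left(16 + \left(-18\right)^{2} + 14 \left(-18\right)\right)}{c + \left(c + v\right)} = \frac{v + \left(16 + 324 - 252\right)}{v + 2 c} = \frac{v + 88}{v + 2 c} = \frac{88 + v}{v + 2 c}$)
$Y{\left(286,671 \right)} - \left(67 \left(-101\right) - 125\right) = \frac{88 + 671}{671 + 2 \cdot 286} - \left(67 \left(-101\right) - 125\right) = \frac{1}{671 + 572} \cdot 759 - \left(-6767 - 125\right) = \frac{1}{1243} \cdot 759 - -6892 = \frac{1}{1243} \cdot 759 + 6892 = \frac{69}{113} + 6892 = \frac{778865}{113}$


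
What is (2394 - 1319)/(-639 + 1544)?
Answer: 215/181 ≈ 1.1878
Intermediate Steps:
(2394 - 1319)/(-639 + 1544) = 1075/905 = 1075*(1/905) = 215/181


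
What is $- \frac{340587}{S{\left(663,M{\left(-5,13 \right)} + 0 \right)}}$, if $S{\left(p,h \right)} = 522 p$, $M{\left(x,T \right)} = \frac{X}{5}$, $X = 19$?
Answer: $- \frac{2911}{2958} \approx -0.98411$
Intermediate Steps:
$M{\left(x,T \right)} = \frac{19}{5}$
$- \frac{340587}{S{\left(663,M{\left(-5,13 \right)} + 0 \right)}} = - \frac{340587}{522 \cdot 663} = - \frac{340587}{346086} = \left(-340587\right) \frac{1}{346086} = - \frac{2911}{2958}$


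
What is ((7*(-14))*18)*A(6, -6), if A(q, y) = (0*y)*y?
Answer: 0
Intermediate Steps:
A(q, y) = 0 (A(q, y) = 0*y = 0)
((7*(-14))*18)*A(6, -6) = ((7*(-14))*18)*0 = -98*18*0 = -1764*0 = 0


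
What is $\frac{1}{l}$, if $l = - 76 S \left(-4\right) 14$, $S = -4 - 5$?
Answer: $- \frac{1}{38304} \approx -2.6107 \cdot 10^{-5}$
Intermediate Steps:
$S = -9$ ($S = -4 - 5 = -9$)
$l = -38304$ ($l = - 76 \left(\left(-9\right) \left(-4\right)\right) 14 = \left(-76\right) 36 \cdot 14 = \left(-2736\right) 14 = -38304$)
$\frac{1}{l} = \frac{1}{-38304} = - \frac{1}{38304}$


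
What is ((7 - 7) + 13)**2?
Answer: 169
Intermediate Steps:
((7 - 7) + 13)**2 = (0 + 13)**2 = 13**2 = 169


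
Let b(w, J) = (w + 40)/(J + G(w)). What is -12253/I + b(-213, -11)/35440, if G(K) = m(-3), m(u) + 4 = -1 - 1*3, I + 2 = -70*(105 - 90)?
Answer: 2062715519/177093680 ≈ 11.648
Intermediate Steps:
I = -1052 (I = -2 - 70*(105 - 90) = -2 - 70*15 = -2 - 1050 = -1052)
m(u) = -8 (m(u) = -4 + (-1 - 1*3) = -4 + (-1 - 3) = -4 - 4 = -8)
G(K) = -8
b(w, J) = (40 + w)/(-8 + J) (b(w, J) = (w + 40)/(J - 8) = (40 + w)/(-8 + J))
-12253/I + b(-213, -11)/35440 = -12253/(-1052) + ((40 - 213)/(-8 - 11))/35440 = -12253*(-1/1052) + (-173/(-19))*(1/35440) = 12253/1052 - 1/19*(-173)*(1/35440) = 12253/1052 + (173/19)*(1/35440) = 12253/1052 + 173/673360 = 2062715519/177093680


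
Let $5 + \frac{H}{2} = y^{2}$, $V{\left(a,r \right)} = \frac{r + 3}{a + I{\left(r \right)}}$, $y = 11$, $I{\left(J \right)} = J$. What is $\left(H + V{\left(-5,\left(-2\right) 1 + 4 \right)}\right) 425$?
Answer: $\frac{293675}{3} \approx 97892.0$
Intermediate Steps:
$V{\left(a,r \right)} = \frac{3 + r}{a + r}$ ($V{\left(a,r \right)} = \frac{r + 3}{a + r} = \frac{3 + r}{a + r}$)
$H = 232$ ($H = -10 + 2 \cdot 11^{2} = -10 + 2 \cdot 121 = -10 + 242 = 232$)
$\left(H + V{\left(-5,\left(-2\right) 1 + 4 \right)}\right) 425 = \left(232 + \frac{3 + \left(\left(-2\right) 1 + 4\right)}{-5 + \left(\left(-2\right) 1 + 4\right)}\right) 425 = \left(232 + \frac{3 + \left(-2 + 4\right)}{-5 + \left(-2 + 4\right)}\right) 425 = \left(232 + \frac{3 + 2}{-5 + 2}\right) 425 = \left(232 + \frac{1}{-3} \cdot 5\right) 425 = \left(232 - \frac{5}{3}\right) 425 = \frac{691}{3} \cdot 425 = \frac{293675}{3}$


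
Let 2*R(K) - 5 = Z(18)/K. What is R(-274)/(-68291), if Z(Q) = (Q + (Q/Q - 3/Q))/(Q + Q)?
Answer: -295807/8083469088 ≈ -3.6594e-5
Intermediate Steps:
Z(Q) = (1 + Q - 3/Q)/(2*Q) (Z(Q) = (Q + (1 - 3/Q))/((2*Q)) = (1 + Q - 3/Q)*(1/(2*Q)) = (1 + Q - 3/Q)/(2*Q))
R(K) = 5/2 + 113/(432*K) (R(K) = 5/2 + (((½)*(-3 + 18 + 18²)/18²)/K)/2 = 5/2 + (((½)*(1/324)*(-3 + 18 + 324))/K)/2 = 5/2 + (((½)*(1/324)*339)/K)/2 = 5/2 + (113/(216*K))/2 = 5/2 + 113/(432*K))
R(-274)/(-68291) = ((1/432)*(113 + 1080*(-274))/(-274))/(-68291) = ((1/432)*(-1/274)*(113 - 295920))*(-1/68291) = ((1/432)*(-1/274)*(-295807))*(-1/68291) = (295807/118368)*(-1/68291) = -295807/8083469088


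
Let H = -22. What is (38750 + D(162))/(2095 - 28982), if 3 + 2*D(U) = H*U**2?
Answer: 499871/53774 ≈ 9.2958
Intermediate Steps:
D(U) = -3/2 - 11*U**2 (D(U) = -3/2 + (-22*U**2)/2 = -3/2 - 11*U**2)
(38750 + D(162))/(2095 - 28982) = (38750 + (-3/2 - 11*162**2))/(2095 - 28982) = (38750 + (-3/2 - 11*26244))/(-26887) = (38750 + (-3/2 - 288684))*(-1/26887) = (38750 - 577371/2)*(-1/26887) = -499871/2*(-1/26887) = 499871/53774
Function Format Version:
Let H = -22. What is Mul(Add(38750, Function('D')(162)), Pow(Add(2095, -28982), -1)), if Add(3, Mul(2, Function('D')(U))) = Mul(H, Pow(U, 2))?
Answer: Rational(499871, 53774) ≈ 9.2958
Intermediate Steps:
Function('D')(U) = Add(Rational(-3, 2), Mul(-11, Pow(U, 2))) (Function('D')(U) = Add(Rational(-3, 2), Mul(Rational(1, 2), Mul(-22, Pow(U, 2)))) = Add(Rational(-3, 2), Mul(-11, Pow(U, 2))))
Mul(Add(38750, Function('D')(162)), Pow(Add(2095, -28982), -1)) = Mul(Add(38750, Add(Rational(-3, 2), Mul(-11, Pow(162, 2)))), Pow(Add(2095, -28982), -1)) = Mul(Add(38750, Add(Rational(-3, 2), Mul(-11, 26244))), Pow(-26887, -1)) = Mul(Add(38750, Add(Rational(-3, 2), -288684)), Rational(-1, 26887)) = Mul(Add(38750, Rational(-577371, 2)), Rational(-1, 26887)) = Mul(Rational(-499871, 2), Rational(-1, 26887)) = Rational(499871, 53774)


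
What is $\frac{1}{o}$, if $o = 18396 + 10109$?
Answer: $\frac{1}{28505} \approx 3.5082 \cdot 10^{-5}$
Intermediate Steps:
$o = 28505$
$\frac{1}{o} = \frac{1}{28505}$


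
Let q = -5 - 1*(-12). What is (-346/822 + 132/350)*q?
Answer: -3149/10275 ≈ -0.30647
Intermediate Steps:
q = 7 (q = -5 + 12 = 7)
(-346/822 + 132/350)*q = (-346/822 + 132/350)*7 = (-346*1/822 + 132*(1/350))*7 = (-173/411 + 66/175)*7 = -3149/71925*7 = -3149/10275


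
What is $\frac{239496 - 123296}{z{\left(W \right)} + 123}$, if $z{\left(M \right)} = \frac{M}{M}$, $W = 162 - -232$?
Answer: $\frac{29050}{31} \approx 937.1$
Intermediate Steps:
$W = 394$ ($W = 162 + 232 = 394$)
$z{\left(M \right)} = 1$
$\frac{239496 - 123296}{z{\left(W \right)} + 123} = \frac{239496 - 123296}{1 + 123} = \frac{116200}{124} = 116200 \cdot \frac{1}{124} = \frac{29050}{31}$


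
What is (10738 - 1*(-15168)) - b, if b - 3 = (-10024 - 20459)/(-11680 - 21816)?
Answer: 867616405/33496 ≈ 25902.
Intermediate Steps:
b = 130971/33496 (b = 3 + (-10024 - 20459)/(-11680 - 21816) = 3 - 30483/(-33496) = 3 - 30483*(-1/33496) = 3 + 30483/33496 = 130971/33496 ≈ 3.9100)
(10738 - 1*(-15168)) - b = (10738 - 1*(-15168)) - 1*130971/33496 = (10738 + 15168) - 130971/33496 = 25906 - 130971/33496 = 867616405/33496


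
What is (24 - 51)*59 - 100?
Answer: -1693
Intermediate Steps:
(24 - 51)*59 - 100 = -27*59 - 100 = -1593 - 100 = -1693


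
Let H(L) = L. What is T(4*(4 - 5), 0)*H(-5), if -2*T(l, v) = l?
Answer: -10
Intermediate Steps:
T(l, v) = -l/2
T(4*(4 - 5), 0)*H(-5) = -2*(4 - 5)*(-5) = -2*(-1)*(-5) = -1/2*(-4)*(-5) = 2*(-5) = -10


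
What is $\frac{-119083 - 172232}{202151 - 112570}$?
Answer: $- \frac{291315}{89581} \approx -3.252$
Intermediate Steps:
$\frac{-119083 - 172232}{202151 - 112570} = \frac{-119083 - 172232}{89581} = \left(-119083 - 172232\right) \frac{1}{89581} = \left(-291315\right) \frac{1}{89581} = - \frac{291315}{89581}$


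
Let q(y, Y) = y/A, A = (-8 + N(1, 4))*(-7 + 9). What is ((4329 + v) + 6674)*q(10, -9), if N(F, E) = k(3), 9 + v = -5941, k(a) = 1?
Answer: -25265/7 ≈ -3609.3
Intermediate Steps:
v = -5950 (v = -9 - 5941 = -5950)
N(F, E) = 1
A = -14 (A = (-8 + 1)*(-7 + 9) = -7*2 = -14)
q(y, Y) = -y/14 (q(y, Y) = y/(-14) = y*(-1/14) = -y/14)
((4329 + v) + 6674)*q(10, -9) = ((4329 - 5950) + 6674)*(-1/14*10) = (-1621 + 6674)*(-5/7) = 5053*(-5/7) = -25265/7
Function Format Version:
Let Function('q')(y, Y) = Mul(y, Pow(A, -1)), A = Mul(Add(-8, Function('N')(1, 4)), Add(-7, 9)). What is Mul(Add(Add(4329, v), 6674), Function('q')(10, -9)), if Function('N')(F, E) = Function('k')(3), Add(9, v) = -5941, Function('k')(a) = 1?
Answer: Rational(-25265, 7) ≈ -3609.3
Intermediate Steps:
v = -5950 (v = Add(-9, -5941) = -5950)
Function('N')(F, E) = 1
A = -14 (A = Mul(Add(-8, 1), Add(-7, 9)) = Mul(-7, 2) = -14)
Function('q')(y, Y) = Mul(Rational(-1, 14), y) (Function('q')(y, Y) = Mul(y, Pow(-14, -1)) = Mul(y, Rational(-1, 14)) = Mul(Rational(-1, 14), y))
Mul(Add(Add(4329, v), 6674), Function('q')(10, -9)) = Mul(Add(Add(4329, -5950), 6674), Mul(Rational(-1, 14), 10)) = Mul(Add(-1621, 6674), Rational(-5, 7)) = Mul(5053, Rational(-5, 7)) = Rational(-25265, 7)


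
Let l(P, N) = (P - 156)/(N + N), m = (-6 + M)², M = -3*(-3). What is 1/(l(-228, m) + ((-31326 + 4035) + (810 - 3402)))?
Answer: -3/89713 ≈ -3.3440e-5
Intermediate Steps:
M = 9
m = 9 (m = (-6 + 9)² = 3² = 9)
l(P, N) = (-156 + P)/(2*N) (l(P, N) = (-156 + P)/((2*N)) = (-156 + P)*(1/(2*N)) = (-156 + P)/(2*N))
1/(l(-228, m) + ((-31326 + 4035) + (810 - 3402))) = 1/((½)*(-156 - 228)/9 + ((-31326 + 4035) + (810 - 3402))) = 1/((½)*(⅑)*(-384) + (-27291 - 2592)) = 1/(-64/3 - 29883) = 1/(-89713/3) = -3/89713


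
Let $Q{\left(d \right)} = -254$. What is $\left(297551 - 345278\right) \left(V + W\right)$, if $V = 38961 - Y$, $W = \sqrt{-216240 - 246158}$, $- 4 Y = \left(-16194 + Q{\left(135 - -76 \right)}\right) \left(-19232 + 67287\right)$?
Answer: $9429098798673 - 47727 i \sqrt{462398} \approx 9.4291 \cdot 10^{12} - 3.2454 \cdot 10^{7} i$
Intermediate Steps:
$Y = 197602160$ ($Y = - \frac{\left(-16194 - 254\right) \left(-19232 + 67287\right)}{4} = - \frac{\left(-16448\right) 48055}{4} = \left(- \frac{1}{4}\right) \left(-790408640\right) = 197602160$)
$W = i \sqrt{462398}$ ($W = \sqrt{-462398} = i \sqrt{462398} \approx 680.0 i$)
$V = -197563199$ ($V = 38961 - 197602160 = -197563199$)
$\left(297551 - 345278\right) \left(V + W\right) = \left(297551 - 345278\right) \left(-197563199 + i \sqrt{462398}\right) = - 47727 \left(-197563199 + i \sqrt{462398}\right) = 9429098798673 - 47727 i \sqrt{462398}$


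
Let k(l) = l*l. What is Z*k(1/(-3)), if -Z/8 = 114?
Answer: -304/3 ≈ -101.33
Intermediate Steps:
Z = -912 (Z = -8*114 = -912)
k(l) = l²
Z*k(1/(-3)) = -912*(1/(-3))² = -912*(-⅓)² = -912*⅑ = -304/3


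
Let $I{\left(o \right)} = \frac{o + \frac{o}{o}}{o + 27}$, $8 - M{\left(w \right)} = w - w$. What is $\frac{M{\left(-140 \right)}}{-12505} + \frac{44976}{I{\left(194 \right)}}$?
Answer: $\frac{637414856}{12505} \approx 50973.0$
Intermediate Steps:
$M{\left(w \right)} = 8$ ($M{\left(w \right)} = 8 - \left(w - w\right) = 8 - 0 = 8 + 0 = 8$)
$I{\left(o \right)} = \frac{1 + o}{27 + o}$ ($I{\left(o \right)} = \frac{o + 1}{27 + o} = \frac{1 + o}{27 + o}$)
$\frac{M{\left(-140 \right)}}{-12505} + \frac{44976}{I{\left(194 \right)}} = \frac{8}{-12505} + \frac{44976}{\frac{1}{27 + 194} \left(1 + 194\right)} = 8 \left(- \frac{1}{12505}\right) + \frac{44976}{\frac{1}{221} \cdot 195} = - \frac{8}{12505} + \frac{44976}{\frac{1}{221} \cdot 195} = - \frac{8}{12505} + \frac{44976}{\frac{15}{17}} = - \frac{8}{12505} + 44976 \cdot \frac{17}{15} = - \frac{8}{12505} + \frac{254864}{5} = \frac{637414856}{12505}$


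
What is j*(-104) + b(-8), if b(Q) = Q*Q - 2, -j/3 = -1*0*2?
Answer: 62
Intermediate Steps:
j = 0 (j = -3*(-1*0)*2 = -0*2 = -3*0 = 0)
b(Q) = -2 + Q² (b(Q) = Q² - 2 = -2 + Q²)
j*(-104) + b(-8) = 0*(-104) + (-2 + (-8)²) = 0 + (-2 + 64) = 0 + 62 = 62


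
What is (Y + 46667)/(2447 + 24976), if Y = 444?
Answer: 47111/27423 ≈ 1.7179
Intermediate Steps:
(Y + 46667)/(2447 + 24976) = (444 + 46667)/(2447 + 24976) = 47111/27423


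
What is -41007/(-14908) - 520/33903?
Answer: 1382508161/505425924 ≈ 2.7353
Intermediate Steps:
-41007/(-14908) - 520/33903 = -41007*(-1/14908) - 520*1/33903 = 41007/14908 - 520/33903 = 1382508161/505425924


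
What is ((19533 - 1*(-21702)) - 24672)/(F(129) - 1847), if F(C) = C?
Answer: -16563/1718 ≈ -9.6409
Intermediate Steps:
((19533 - 1*(-21702)) - 24672)/(F(129) - 1847) = ((19533 - 1*(-21702)) - 24672)/(129 - 1847) = ((19533 + 21702) - 24672)/(-1718) = (41235 - 24672)*(-1/1718) = 16563*(-1/1718) = -16563/1718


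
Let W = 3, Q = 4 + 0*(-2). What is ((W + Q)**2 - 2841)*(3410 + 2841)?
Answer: -17452792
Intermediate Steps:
Q = 4 (Q = 4 + 0 = 4)
((W + Q)**2 - 2841)*(3410 + 2841) = ((3 + 4)**2 - 2841)*(3410 + 2841) = (7**2 - 2841)*6251 = (49 - 2841)*6251 = -2792*6251 = -17452792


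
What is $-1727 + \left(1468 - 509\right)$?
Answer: $-768$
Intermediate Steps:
$-1727 + \left(1468 - 509\right) = -1727 + 959 = -768$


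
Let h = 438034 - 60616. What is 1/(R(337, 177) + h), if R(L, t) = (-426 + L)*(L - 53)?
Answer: 1/352142 ≈ 2.8398e-6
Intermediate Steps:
h = 377418
R(L, t) = (-426 + L)*(-53 + L)
1/(R(337, 177) + h) = 1/((22578 + 337² - 479*337) + 377418) = 1/((22578 + 113569 - 161423) + 377418) = 1/(-25276 + 377418) = 1/352142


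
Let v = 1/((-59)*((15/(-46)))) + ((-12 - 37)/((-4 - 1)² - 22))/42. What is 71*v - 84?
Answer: -573059/5310 ≈ -107.92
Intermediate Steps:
v = -1789/5310 (v = -1/(59*(15*(-1/46))) - 49/((-5)² - 22)*(1/42) = -1/(59*(-15/46)) - 49/(25 - 22)*(1/42) = -1/59*(-46/15) - 49/3*(1/42) = 46/885 - 49*⅓*(1/42) = 46/885 - 49/3*1/42 = 46/885 - 7/18 = -1789/5310 ≈ -0.33691)
71*v - 84 = 71*(-1789/5310) - 84 = -127019/5310 - 84 = -573059/5310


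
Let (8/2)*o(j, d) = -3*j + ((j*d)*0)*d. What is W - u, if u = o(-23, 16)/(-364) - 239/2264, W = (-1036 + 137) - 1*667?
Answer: -645204143/412048 ≈ -1565.8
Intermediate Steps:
o(j, d) = -3*j/4 (o(j, d) = (-3*j + ((j*d)*0)*d)/4 = (-3*j + ((d*j)*0)*d)/4 = (-3*j + 0*d)/4 = (-3*j + 0)/4 = (-3*j)/4 = -3*j/4)
W = -1566 (W = -899 - 667 = -1566)
u = -63025/412048 (u = -3/4*(-23)/(-364) - 239/2264 = (69/4)*(-1/364) - 239*1/2264 = -69/1456 - 239/2264 = -63025/412048 ≈ -0.15296)
W - u = -1566 - 1*(-63025/412048) = -1566 + 63025/412048 = -645204143/412048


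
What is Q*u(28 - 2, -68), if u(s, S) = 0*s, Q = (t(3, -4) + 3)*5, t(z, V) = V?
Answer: 0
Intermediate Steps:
Q = -5 (Q = (-4 + 3)*5 = -1*5 = -5)
u(s, S) = 0
Q*u(28 - 2, -68) = -5*0 = 0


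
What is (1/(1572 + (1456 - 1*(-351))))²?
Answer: 1/11417641 ≈ 8.7584e-8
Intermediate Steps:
(1/(1572 + (1456 - 1*(-351))))² = (1/(1572 + (1456 + 351)))² = (1/(1572 + 1807))² = (1/3379)² = 1/11417641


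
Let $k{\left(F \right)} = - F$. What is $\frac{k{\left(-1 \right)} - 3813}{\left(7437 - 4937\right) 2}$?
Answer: $- \frac{953}{1250} \approx -0.7624$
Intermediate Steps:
$\frac{k{\left(-1 \right)} - 3813}{\left(7437 - 4937\right) 2} = \frac{\left(-1\right) \left(-1\right) - 3813}{\left(7437 - 4937\right) 2} = \frac{1 - 3813}{\left(7437 - 4937\right) 2} = - \frac{3812}{2500 \cdot 2} = - \frac{3812}{5000} = \left(-3812\right) \frac{1}{5000} = - \frac{953}{1250}$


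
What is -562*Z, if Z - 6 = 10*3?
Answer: -20232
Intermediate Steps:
Z = 36 (Z = 6 + 10*3 = 6 + 30 = 36)
-562*Z = -562*36 = -20232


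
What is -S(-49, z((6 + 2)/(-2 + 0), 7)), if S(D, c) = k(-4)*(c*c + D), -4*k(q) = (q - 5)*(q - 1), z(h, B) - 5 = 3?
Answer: 675/4 ≈ 168.75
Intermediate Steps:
z(h, B) = 8 (z(h, B) = 5 + 3 = 8)
k(q) = -(-1 + q)*(-5 + q)/4 (k(q) = -(q - 5)*(q - 1)/4 = -(-5 + q)*(-1 + q)/4 = -(-1 + q)*(-5 + q)/4)
S(D, c) = -45*D/4 - 45*c**2/4 (S(D, c) = (-5/4 - 1/4*(-4)**2 + (3/2)*(-4))*(c*c + D) = (-5/4 - 1/4*16 - 6)*(c**2 + D) = (-5/4 - 4 - 6)*(D + c**2) = -45*(D + c**2)/4 = -45*D/4 - 45*c**2/4)
-S(-49, z((6 + 2)/(-2 + 0), 7)) = -(-45/4*(-49) - 45/4*8**2) = -(2205/4 - 45/4*64) = -(2205/4 - 720) = -1*(-675/4) = 675/4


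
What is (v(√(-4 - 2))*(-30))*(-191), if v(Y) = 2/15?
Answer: 764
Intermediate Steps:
v(Y) = 2/15 (v(Y) = 2*(1/15) = 2/15)
(v(√(-4 - 2))*(-30))*(-191) = ((2/15)*(-30))*(-191) = -4*(-191) = 764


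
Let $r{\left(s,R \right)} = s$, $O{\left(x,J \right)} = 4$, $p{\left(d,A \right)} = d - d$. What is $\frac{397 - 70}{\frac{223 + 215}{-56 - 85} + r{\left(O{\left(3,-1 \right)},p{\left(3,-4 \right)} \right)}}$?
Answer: $\frac{5123}{14} \approx 365.93$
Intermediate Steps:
$p{\left(d,A \right)} = 0$
$\frac{397 - 70}{\frac{223 + 215}{-56 - 85} + r{\left(O{\left(3,-1 \right)},p{\left(3,-4 \right)} \right)}} = \frac{397 - 70}{\frac{223 + 215}{-56 - 85} + 4} = \frac{327}{\frac{438}{-141} + 4} = \frac{327}{438 \left(- \frac{1}{141}\right) + 4} = \frac{327}{- \frac{146}{47} + 4} = \frac{327}{\frac{42}{47}} = 327 \cdot \frac{47}{42} = \frac{5123}{14}$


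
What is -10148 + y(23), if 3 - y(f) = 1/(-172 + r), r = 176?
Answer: -40581/4 ≈ -10145.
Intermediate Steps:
y(f) = 11/4 (y(f) = 3 - 1/(-172 + 176) = 3 - 1/4 = 3 - 1*¼ = 3 - ¼ = 11/4)
-10148 + y(23) = -10148 + 11/4 = -40581/4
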